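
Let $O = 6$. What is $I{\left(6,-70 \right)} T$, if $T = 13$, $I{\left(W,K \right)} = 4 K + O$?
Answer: $-3562$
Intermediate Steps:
$I{\left(W,K \right)} = 6 + 4 K$ ($I{\left(W,K \right)} = 4 K + 6 = 6 + 4 K$)
$I{\left(6,-70 \right)} T = \left(6 + 4 \left(-70\right)\right) 13 = \left(6 - 280\right) 13 = \left(-274\right) 13 = -3562$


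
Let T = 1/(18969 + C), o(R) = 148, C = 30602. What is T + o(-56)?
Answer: 7336509/49571 ≈ 148.00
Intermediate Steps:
T = 1/49571 (T = 1/(18969 + 30602) = 1/49571 ≈ 2.0173e-5)
T + o(-56) = 1/49571 + 148 = 7336509/49571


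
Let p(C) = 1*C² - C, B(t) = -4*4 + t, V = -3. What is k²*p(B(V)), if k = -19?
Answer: 137180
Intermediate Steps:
B(t) = -16 + t
p(C) = C² - C
k²*p(B(V)) = (-19)²*((-16 - 3)*(-1 + (-16 - 3))) = 361*(-19*(-1 - 19)) = 361*(-19*(-20)) = 361*380 = 137180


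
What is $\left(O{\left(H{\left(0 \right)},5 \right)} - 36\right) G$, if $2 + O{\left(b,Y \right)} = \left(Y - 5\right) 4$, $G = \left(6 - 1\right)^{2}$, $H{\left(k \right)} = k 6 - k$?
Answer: $-950$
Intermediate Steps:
$H{\left(k \right)} = 5 k$ ($H{\left(k \right)} = 6 k - k = 5 k$)
$G = 25$ ($G = 5^{2} = 25$)
$O{\left(b,Y \right)} = -22 + 4 Y$ ($O{\left(b,Y \right)} = -2 + \left(Y - 5\right) 4 = -2 + \left(-5 + Y\right) 4 = -2 + \left(-20 + 4 Y\right) = -22 + 4 Y$)
$\left(O{\left(H{\left(0 \right)},5 \right)} - 36\right) G = \left(\left(-22 + 4 \cdot 5\right) - 36\right) 25 = \left(\left(-22 + 20\right) - 36\right) 25 = \left(-2 - 36\right) 25 = \left(-38\right) 25 = -950$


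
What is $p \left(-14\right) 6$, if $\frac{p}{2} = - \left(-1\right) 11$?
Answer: $-1848$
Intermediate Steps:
$p = 22$ ($p = 2 \left(- \left(-1\right) 11\right) = 2 \left(\left(-1\right) \left(-11\right)\right) = 2 \cdot 11 = 22$)
$p \left(-14\right) 6 = 22 \left(-14\right) 6 = \left(-308\right) 6 = -1848$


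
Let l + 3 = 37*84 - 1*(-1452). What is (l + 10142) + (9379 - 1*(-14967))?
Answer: 39045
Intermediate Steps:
l = 4557 (l = -3 + (37*84 - 1*(-1452)) = -3 + (3108 + 1452) = -3 + 4560 = 4557)
(l + 10142) + (9379 - 1*(-14967)) = (4557 + 10142) + (9379 - 1*(-14967)) = 14699 + (9379 + 14967) = 14699 + 24346 = 39045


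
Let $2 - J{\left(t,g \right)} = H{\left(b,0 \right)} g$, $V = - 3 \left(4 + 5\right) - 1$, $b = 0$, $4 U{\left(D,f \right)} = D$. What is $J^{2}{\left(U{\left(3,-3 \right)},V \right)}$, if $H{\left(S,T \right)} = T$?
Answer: $4$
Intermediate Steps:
$U{\left(D,f \right)} = \frac{D}{4}$
$V = -28$ ($V = \left(-3\right) 9 - 1 = -27 - 1 = -28$)
$J{\left(t,g \right)} = 2$ ($J{\left(t,g \right)} = 2 - 0 g = 2 - 0 = 2 + 0 = 2$)
$J^{2}{\left(U{\left(3,-3 \right)},V \right)} = 2^{2} = 4$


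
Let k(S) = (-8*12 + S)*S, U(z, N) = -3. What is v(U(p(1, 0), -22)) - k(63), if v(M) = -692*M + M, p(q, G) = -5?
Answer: 4152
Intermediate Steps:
k(S) = S*(-96 + S) (k(S) = (-96 + S)*S = S*(-96 + S))
v(M) = -691*M
v(U(p(1, 0), -22)) - k(63) = -691*(-3) - 63*(-96 + 63) = 2073 - 63*(-33) = 2073 - 1*(-2079) = 2073 + 2079 = 4152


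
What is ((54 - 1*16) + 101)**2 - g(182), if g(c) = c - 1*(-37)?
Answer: 19102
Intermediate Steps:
g(c) = 37 + c (g(c) = c + 37 = 37 + c)
((54 - 1*16) + 101)**2 - g(182) = ((54 - 1*16) + 101)**2 - (37 + 182) = ((54 - 16) + 101)**2 - 1*219 = (38 + 101)**2 - 219 = 139**2 - 219 = 19321 - 219 = 19102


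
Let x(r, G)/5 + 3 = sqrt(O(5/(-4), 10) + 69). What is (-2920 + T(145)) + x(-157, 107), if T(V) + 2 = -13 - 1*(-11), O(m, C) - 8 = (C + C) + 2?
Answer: -2939 + 15*sqrt(11) ≈ -2889.3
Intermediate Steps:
O(m, C) = 10 + 2*C (O(m, C) = 8 + ((C + C) + 2) = 8 + (2*C + 2) = 8 + (2 + 2*C) = 10 + 2*C)
x(r, G) = -15 + 15*sqrt(11) (x(r, G) = -15 + 5*sqrt((10 + 2*10) + 69) = -15 + 5*sqrt((10 + 20) + 69) = -15 + 5*sqrt(30 + 69) = -15 + 5*sqrt(99) = -15 + 5*(3*sqrt(11)) = -15 + 15*sqrt(11))
T(V) = -4 (T(V) = -2 + (-13 - 1*(-11)) = -2 + (-13 + 11) = -2 - 2 = -4)
(-2920 + T(145)) + x(-157, 107) = (-2920 - 4) + (-15 + 15*sqrt(11)) = -2924 + (-15 + 15*sqrt(11)) = -2939 + 15*sqrt(11)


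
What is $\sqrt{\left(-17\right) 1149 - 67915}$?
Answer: $2 i \sqrt{21862} \approx 295.72 i$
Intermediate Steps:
$\sqrt{\left(-17\right) 1149 - 67915} = \sqrt{-19533 - 67915} = \sqrt{-87448} = 2 i \sqrt{21862}$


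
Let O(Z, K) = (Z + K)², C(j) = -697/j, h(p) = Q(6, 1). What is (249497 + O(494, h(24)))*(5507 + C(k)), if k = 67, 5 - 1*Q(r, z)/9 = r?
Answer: 178509540384/67 ≈ 2.6643e+9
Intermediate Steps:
Q(r, z) = 45 - 9*r
h(p) = -9 (h(p) = 45 - 9*6 = 45 - 54 = -9)
O(Z, K) = (K + Z)²
(249497 + O(494, h(24)))*(5507 + C(k)) = (249497 + (-9 + 494)²)*(5507 - 697/67) = (249497 + 485²)*(5507 - 697*1/67) = (249497 + 235225)*(5507 - 697/67) = 484722*(368272/67) = 178509540384/67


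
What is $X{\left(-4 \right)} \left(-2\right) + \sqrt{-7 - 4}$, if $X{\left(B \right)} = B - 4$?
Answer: $16 + i \sqrt{11} \approx 16.0 + 3.3166 i$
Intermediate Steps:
$X{\left(B \right)} = -4 + B$
$X{\left(-4 \right)} \left(-2\right) + \sqrt{-7 - 4} = \left(-4 - 4\right) \left(-2\right) + \sqrt{-7 - 4} = \left(-8\right) \left(-2\right) + \sqrt{-11} = 16 + i \sqrt{11}$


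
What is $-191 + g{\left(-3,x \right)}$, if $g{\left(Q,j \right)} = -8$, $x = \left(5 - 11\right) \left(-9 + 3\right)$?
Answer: $-199$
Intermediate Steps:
$x = 36$ ($x = \left(-6\right) \left(-6\right) = 36$)
$-191 + g{\left(-3,x \right)} = -191 - 8 = -199$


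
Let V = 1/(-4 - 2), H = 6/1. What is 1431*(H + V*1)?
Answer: 16695/2 ≈ 8347.5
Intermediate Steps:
H = 6 (H = 6*1 = 6)
V = -⅙ (V = 1/(-6) = -⅙ ≈ -0.16667)
1431*(H + V*1) = 1431*(6 - ⅙*1) = 1431*(6 - ⅙) = 1431*(35/6) = 16695/2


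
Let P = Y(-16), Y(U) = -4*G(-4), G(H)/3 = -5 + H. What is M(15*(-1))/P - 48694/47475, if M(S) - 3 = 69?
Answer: -17044/47475 ≈ -0.35901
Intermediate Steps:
M(S) = 72 (M(S) = 3 + 69 = 72)
G(H) = -15 + 3*H (G(H) = 3*(-5 + H) = -15 + 3*H)
Y(U) = 108 (Y(U) = -4*(-15 + 3*(-4)) = -4*(-15 - 12) = -4*(-27) = 108)
P = 108
M(15*(-1))/P - 48694/47475 = 72/108 - 48694/47475 = 72*(1/108) - 48694*1/47475 = 2/3 - 48694/47475 = -17044/47475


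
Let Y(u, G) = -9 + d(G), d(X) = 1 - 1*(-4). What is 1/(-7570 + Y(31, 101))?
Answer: -1/7574 ≈ -0.00013203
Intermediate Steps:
d(X) = 5 (d(X) = 1 + 4 = 5)
Y(u, G) = -4 (Y(u, G) = -9 + 5 = -4)
1/(-7570 + Y(31, 101)) = 1/(-7570 - 4) = 1/(-7574) = -1/7574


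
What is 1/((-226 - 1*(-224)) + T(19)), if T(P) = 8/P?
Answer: -19/30 ≈ -0.63333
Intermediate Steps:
1/((-226 - 1*(-224)) + T(19)) = 1/((-226 - 1*(-224)) + 8/19) = 1/((-226 + 224) + 8*(1/19)) = 1/(-2 + 8/19) = 1/(-30/19) = -19/30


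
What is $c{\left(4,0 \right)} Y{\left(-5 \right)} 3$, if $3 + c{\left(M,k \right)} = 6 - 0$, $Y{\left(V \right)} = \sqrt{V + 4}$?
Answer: $9 i \approx 9.0 i$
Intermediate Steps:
$Y{\left(V \right)} = \sqrt{4 + V}$
$c{\left(M,k \right)} = 3$ ($c{\left(M,k \right)} = -3 + \left(6 - 0\right) = -3 + \left(6 + 0\right) = -3 + 6 = 3$)
$c{\left(4,0 \right)} Y{\left(-5 \right)} 3 = 3 \sqrt{4 - 5} \cdot 3 = 3 \sqrt{-1} \cdot 3 = 3 i 3 = 9 i$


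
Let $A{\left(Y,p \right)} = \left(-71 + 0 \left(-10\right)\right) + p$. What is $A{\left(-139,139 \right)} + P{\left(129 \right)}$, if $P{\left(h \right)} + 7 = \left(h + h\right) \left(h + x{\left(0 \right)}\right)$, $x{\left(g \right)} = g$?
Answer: $33343$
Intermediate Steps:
$A{\left(Y,p \right)} = -71 + p$ ($A{\left(Y,p \right)} = \left(-71 + 0\right) + p = -71 + p$)
$P{\left(h \right)} = -7 + 2 h^{2}$ ($P{\left(h \right)} = -7 + \left(h + h\right) \left(h + 0\right) = -7 + 2 h h = -7 + 2 h^{2}$)
$A{\left(-139,139 \right)} + P{\left(129 \right)} = \left(-71 + 139\right) - \left(7 - 2 \cdot 129^{2}\right) = 68 + \left(-7 + 2 \cdot 16641\right) = 68 + \left(-7 + 33282\right) = 68 + 33275 = 33343$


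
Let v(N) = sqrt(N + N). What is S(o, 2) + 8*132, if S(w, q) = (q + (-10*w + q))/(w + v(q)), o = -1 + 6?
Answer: 7346/7 ≈ 1049.4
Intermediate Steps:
v(N) = sqrt(2)*sqrt(N) (v(N) = sqrt(2*N) = sqrt(2)*sqrt(N))
o = 5
S(w, q) = (-10*w + 2*q)/(w + sqrt(2)*sqrt(q)) (S(w, q) = (q + (-10*w + q))/(w + sqrt(2)*sqrt(q)) = (q + (q - 10*w))/(w + sqrt(2)*sqrt(q)) = (-10*w + 2*q)/(w + sqrt(2)*sqrt(q)))
S(o, 2) + 8*132 = 2*(2 - 5*5)/(5 + sqrt(2)*sqrt(2)) + 8*132 = 2*(2 - 25)/(5 + 2) + 1056 = 2*(-23)/7 + 1056 = 2*(1/7)*(-23) + 1056 = -46/7 + 1056 = 7346/7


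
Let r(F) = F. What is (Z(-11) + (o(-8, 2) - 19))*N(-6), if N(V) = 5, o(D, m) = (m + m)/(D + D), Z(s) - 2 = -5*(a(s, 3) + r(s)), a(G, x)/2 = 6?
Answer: -445/4 ≈ -111.25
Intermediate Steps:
a(G, x) = 12 (a(G, x) = 2*6 = 12)
Z(s) = -58 - 5*s (Z(s) = 2 - 5*(12 + s) = 2 + (-60 - 5*s) = -58 - 5*s)
o(D, m) = m/D (o(D, m) = (2*m)/((2*D)) = (2*m)*(1/(2*D)) = m/D)
(Z(-11) + (o(-8, 2) - 19))*N(-6) = ((-58 - 5*(-11)) + (2/(-8) - 19))*5 = ((-58 + 55) + (2*(-1/8) - 19))*5 = (-3 + (-1/4 - 19))*5 = (-3 - 77/4)*5 = -89/4*5 = -445/4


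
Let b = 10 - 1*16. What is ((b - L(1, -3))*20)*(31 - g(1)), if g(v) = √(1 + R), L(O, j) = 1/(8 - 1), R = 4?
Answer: -26660/7 + 860*√5/7 ≈ -3533.9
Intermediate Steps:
L(O, j) = ⅐ (L(O, j) = 1/7 = ⅐)
b = -6 (b = 10 - 16 = -6)
g(v) = √5 (g(v) = √(1 + 4) = √5)
((b - L(1, -3))*20)*(31 - g(1)) = ((-6 - 1*⅐)*20)*(31 - √5) = ((-6 - ⅐)*20)*(31 - √5) = (-43/7*20)*(31 - √5) = -860*(31 - √5)/7 = -26660/7 + 860*√5/7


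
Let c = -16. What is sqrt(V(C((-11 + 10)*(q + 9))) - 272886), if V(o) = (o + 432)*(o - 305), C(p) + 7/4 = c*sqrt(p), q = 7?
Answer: sqrt(-6543379 - 126464*I)/4 ≈ 6.1795 - 639.53*I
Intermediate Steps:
C(p) = -7/4 - 16*sqrt(p)
V(o) = (-305 + o)*(432 + o) (V(o) = (432 + o)*(-305 + o) = (-305 + o)*(432 + o))
sqrt(V(C((-11 + 10)*(q + 9))) - 272886) = sqrt((-131760 + (-7/4 - 16*sqrt(-11 + 10)*sqrt(7 + 9))**2 + 127*(-7/4 - 16*sqrt(-11 + 10)*sqrt(7 + 9))) - 272886) = sqrt((-131760 + (-7/4 - 16*4*I)**2 + 127*(-7/4 - 16*4*I)) - 272886) = sqrt((-131760 + (-7/4 - 64*I)**2 + 127*(-7/4 - 64*I)) - 272886) = sqrt((-131760 + (-7/4 - 64*I)**2 + (-889/4 - 8128*I)) - 272886) = sqrt((-527929/4 + (-7/4 - 64*I)**2 - 8128*I) - 272886) = sqrt(-1619473/4 + (-7/4 - 64*I)**2 - 8128*I)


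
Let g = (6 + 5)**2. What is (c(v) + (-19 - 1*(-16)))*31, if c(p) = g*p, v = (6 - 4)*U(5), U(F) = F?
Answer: 37417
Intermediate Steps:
g = 121 (g = 11**2 = 121)
v = 10 (v = (6 - 4)*5 = 2*5 = 10)
c(p) = 121*p
(c(v) + (-19 - 1*(-16)))*31 = (121*10 + (-19 - 1*(-16)))*31 = (1210 + (-19 + 16))*31 = (1210 - 3)*31 = 1207*31 = 37417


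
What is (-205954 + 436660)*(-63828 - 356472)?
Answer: -96965731800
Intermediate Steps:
(-205954 + 436660)*(-63828 - 356472) = 230706*(-420300) = -96965731800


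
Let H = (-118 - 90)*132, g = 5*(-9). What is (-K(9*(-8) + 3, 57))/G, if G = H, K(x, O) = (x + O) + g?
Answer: -19/9152 ≈ -0.0020760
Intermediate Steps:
g = -45
K(x, O) = -45 + O + x (K(x, O) = (x + O) - 45 = (O + x) - 45 = -45 + O + x)
H = -27456 (H = -208*132 = -27456)
G = -27456
(-K(9*(-8) + 3, 57))/G = -(-45 + 57 + (9*(-8) + 3))/(-27456) = -(-45 + 57 + (-72 + 3))*(-1/27456) = -(-45 + 57 - 69)*(-1/27456) = -1*(-57)*(-1/27456) = 57*(-1/27456) = -19/9152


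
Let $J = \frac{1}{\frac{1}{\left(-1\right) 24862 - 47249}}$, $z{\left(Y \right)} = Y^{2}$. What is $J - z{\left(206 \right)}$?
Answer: $-114547$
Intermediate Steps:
$J = -72111$ ($J = \frac{1}{\frac{1}{-24862 - 47249}} = \frac{1}{\frac{1}{-72111}} = \frac{1}{- \frac{1}{72111}} = -72111$)
$J - z{\left(206 \right)} = -72111 - 206^{2} = -72111 - 42436 = -114547$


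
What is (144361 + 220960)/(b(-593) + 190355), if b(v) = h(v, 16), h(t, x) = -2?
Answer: 365321/190353 ≈ 1.9192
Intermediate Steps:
b(v) = -2
(144361 + 220960)/(b(-593) + 190355) = (144361 + 220960)/(-2 + 190355) = 365321/190353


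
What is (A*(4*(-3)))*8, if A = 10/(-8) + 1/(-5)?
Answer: 696/5 ≈ 139.20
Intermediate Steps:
A = -29/20 (A = 10*(-1/8) + 1*(-1/5) = -5/4 - 1/5 = -29/20 ≈ -1.4500)
(A*(4*(-3)))*8 = -29*(-3)/5*8 = -29/20*(-12)*8 = (87/5)*8 = 696/5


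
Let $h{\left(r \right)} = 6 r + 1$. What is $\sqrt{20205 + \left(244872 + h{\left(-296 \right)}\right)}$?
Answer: $13 \sqrt{1558} \approx 513.13$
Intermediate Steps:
$h{\left(r \right)} = 1 + 6 r$
$\sqrt{20205 + \left(244872 + h{\left(-296 \right)}\right)} = \sqrt{20205 + \left(244872 + \left(1 + 6 \left(-296\right)\right)\right)} = \sqrt{20205 + \left(244872 + \left(1 - 1776\right)\right)} = \sqrt{20205 + \left(244872 - 1775\right)} = \sqrt{20205 + 243097} = \sqrt{263302} = 13 \sqrt{1558}$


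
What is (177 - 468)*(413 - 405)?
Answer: -2328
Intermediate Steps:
(177 - 468)*(413 - 405) = -291*8 = -2328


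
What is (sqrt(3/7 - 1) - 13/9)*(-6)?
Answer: 26/3 - 12*I*sqrt(7)/7 ≈ 8.6667 - 4.5356*I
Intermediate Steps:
(sqrt(3/7 - 1) - 13/9)*(-6) = (sqrt(-4/7) - 13/9)*(-6) = (2*I*sqrt(7)/7 - 13/9)*(-6) = (-13/9 + 2*I*sqrt(7)/7)*(-6) = 26/3 - 12*I*sqrt(7)/7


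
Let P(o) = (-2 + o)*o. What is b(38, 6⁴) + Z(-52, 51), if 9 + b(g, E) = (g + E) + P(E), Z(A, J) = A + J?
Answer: 1678348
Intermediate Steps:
P(o) = o*(-2 + o)
b(g, E) = -9 + E + g + E*(-2 + E) (b(g, E) = -9 + ((g + E) + E*(-2 + E)) = -9 + ((E + g) + E*(-2 + E)) = -9 + (E + g + E*(-2 + E)) = -9 + E + g + E*(-2 + E))
b(38, 6⁴) + Z(-52, 51) = (-9 + 38 + (6⁴)² - 1*6⁴) + (-52 + 51) = (-9 + 38 + 1296² - 1*1296) - 1 = (-9 + 38 + 1679616 - 1296) - 1 = 1678349 - 1 = 1678348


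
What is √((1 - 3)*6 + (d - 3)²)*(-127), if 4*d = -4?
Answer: -254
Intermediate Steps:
d = -1 (d = (¼)*(-4) = -1)
√((1 - 3)*6 + (d - 3)²)*(-127) = √((1 - 3)*6 + (-1 - 3)²)*(-127) = √(-2*6 + (-4)²)*(-127) = √(-12 + 16)*(-127) = √4*(-127) = 2*(-127) = -254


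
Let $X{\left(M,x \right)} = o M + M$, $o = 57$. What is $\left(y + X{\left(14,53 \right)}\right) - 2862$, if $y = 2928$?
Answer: $878$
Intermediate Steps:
$X{\left(M,x \right)} = 58 M$ ($X{\left(M,x \right)} = 57 M + M = 58 M$)
$\left(y + X{\left(14,53 \right)}\right) - 2862 = \left(2928 + 58 \cdot 14\right) - 2862 = \left(2928 + 812\right) - 2862 = 3740 - 2862 = 878$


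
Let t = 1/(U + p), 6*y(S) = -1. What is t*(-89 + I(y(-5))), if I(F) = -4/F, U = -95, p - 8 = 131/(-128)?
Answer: 8320/11267 ≈ 0.73844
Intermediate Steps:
y(S) = -⅙ (y(S) = (⅙)*(-1) = -⅙)
p = 893/128 (p = 8 + 131/(-128) = 8 + 131*(-1/128) = 8 - 131/128 = 893/128 ≈ 6.9766)
t = -128/11267 (t = 1/(-95 + 893/128) = 1/(-11267/128) = -128/11267 ≈ -0.011361)
t*(-89 + I(y(-5))) = -128*(-89 - 4/(-⅙))/11267 = -128*(-89 - 4*(-6))/11267 = -128*(-89 + 24)/11267 = -128/11267*(-65) = 8320/11267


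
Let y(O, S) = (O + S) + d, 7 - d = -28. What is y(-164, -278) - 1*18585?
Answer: -18992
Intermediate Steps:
d = 35 (d = 7 - 1*(-28) = 7 + 28 = 35)
y(O, S) = 35 + O + S (y(O, S) = (O + S) + 35 = 35 + O + S)
y(-164, -278) - 1*18585 = (35 - 164 - 278) - 1*18585 = -407 - 18585 = -18992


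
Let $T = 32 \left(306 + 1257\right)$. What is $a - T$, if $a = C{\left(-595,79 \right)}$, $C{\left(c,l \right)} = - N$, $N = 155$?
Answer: $-50171$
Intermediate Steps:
$C{\left(c,l \right)} = -155$ ($C{\left(c,l \right)} = \left(-1\right) 155 = -155$)
$a = -155$
$T = 50016$ ($T = 32 \cdot 1563 = 50016$)
$a - T = -155 - 50016 = -50171$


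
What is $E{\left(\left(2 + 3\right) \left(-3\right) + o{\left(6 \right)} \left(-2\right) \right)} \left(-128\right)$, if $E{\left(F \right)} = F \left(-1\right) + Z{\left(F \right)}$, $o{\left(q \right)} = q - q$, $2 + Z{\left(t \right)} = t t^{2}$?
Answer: $430336$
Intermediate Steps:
$Z{\left(t \right)} = -2 + t^{3}$ ($Z{\left(t \right)} = -2 + t t^{2} = -2 + t^{3}$)
$o{\left(q \right)} = 0$
$E{\left(F \right)} = -2 + F^{3} - F$ ($E{\left(F \right)} = F \left(-1\right) + \left(-2 + F^{3}\right) = - F + \left(-2 + F^{3}\right) = -2 + F^{3} - F$)
$E{\left(\left(2 + 3\right) \left(-3\right) + o{\left(6 \right)} \left(-2\right) \right)} \left(-128\right) = \left(-2 + \left(\left(2 + 3\right) \left(-3\right) + 0 \left(-2\right)\right)^{3} - \left(\left(2 + 3\right) \left(-3\right) + 0 \left(-2\right)\right)\right) \left(-128\right) = \left(-2 + \left(5 \left(-3\right) + 0\right)^{3} - \left(5 \left(-3\right) + 0\right)\right) \left(-128\right) = \left(-2 + \left(-15 + 0\right)^{3} - \left(-15 + 0\right)\right) \left(-128\right) = \left(-2 + \left(-15\right)^{3} - -15\right) \left(-128\right) = \left(-2 - 3375 + 15\right) \left(-128\right) = \left(-3362\right) \left(-128\right) = 430336$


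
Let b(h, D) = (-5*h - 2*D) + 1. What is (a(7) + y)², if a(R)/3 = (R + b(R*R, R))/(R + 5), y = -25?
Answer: 123201/16 ≈ 7700.1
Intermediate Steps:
b(h, D) = 1 - 5*h - 2*D
a(R) = 3*(1 - R - 5*R²)/(5 + R) (a(R) = 3*((R + (1 - 5*R*R - 2*R))/(R + 5)) = 3*((R + (1 - 5*R² - 2*R))/(5 + R)) = 3*((1 - R - 5*R²)/(5 + R)) = 3*(1 - R - 5*R²)/(5 + R))
(a(7) + y)² = (3*(1 - 1*7 - 5*7²)/(5 + 7) - 25)² = (3*(1 - 7 - 5*49)/12 - 25)² = (3*(1/12)*(1 - 7 - 245) - 25)² = (3*(1/12)*(-251) - 25)² = (-251/4 - 25)² = (-351/4)² = 123201/16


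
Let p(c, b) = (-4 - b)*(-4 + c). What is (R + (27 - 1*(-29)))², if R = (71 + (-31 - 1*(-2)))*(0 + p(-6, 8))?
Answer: 25969216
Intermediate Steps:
p(c, b) = (-4 + c)*(-4 - b)
R = 5040 (R = (71 + (-31 - 1*(-2)))*(0 + (16 - 4*(-6) + 4*8 - 1*8*(-6))) = (71 + (-31 + 2))*(0 + (16 + 24 + 32 + 48)) = (71 - 29)*(0 + 120) = 42*120 = 5040)
(R + (27 - 1*(-29)))² = (5040 + (27 - 1*(-29)))² = (5040 + (27 + 29))² = (5040 + 56)² = 5096² = 25969216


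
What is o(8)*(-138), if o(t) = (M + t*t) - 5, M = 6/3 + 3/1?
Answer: -8832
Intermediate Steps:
M = 5 (M = 6*(1/3) + 3*1 = 2 + 3 = 5)
o(t) = t**2 (o(t) = (5 + t*t) - 5 = (5 + t**2) - 5 = t**2)
o(8)*(-138) = 8**2*(-138) = 64*(-138) = -8832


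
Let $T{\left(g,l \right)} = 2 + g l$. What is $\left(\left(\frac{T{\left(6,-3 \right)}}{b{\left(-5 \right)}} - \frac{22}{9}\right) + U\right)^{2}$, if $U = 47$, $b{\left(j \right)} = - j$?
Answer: $\frac{3463321}{2025} \approx 1710.3$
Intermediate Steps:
$\left(\left(\frac{T{\left(6,-3 \right)}}{b{\left(-5 \right)}} - \frac{22}{9}\right) + U\right)^{2} = \left(\left(\frac{2 + 6 \left(-3\right)}{\left(-1\right) \left(-5\right)} - \frac{22}{9}\right) + 47\right)^{2} = \left(\left(\frac{2 - 18}{5} - \frac{22}{9}\right) + 47\right)^{2} = \left(\left(\left(-16\right) \frac{1}{5} - \frac{22}{9}\right) + 47\right)^{2} = \left(\left(- \frac{16}{5} - \frac{22}{9}\right) + 47\right)^{2} = \left(- \frac{254}{45} + 47\right)^{2} = \left(\frac{1861}{45}\right)^{2} = \frac{3463321}{2025}$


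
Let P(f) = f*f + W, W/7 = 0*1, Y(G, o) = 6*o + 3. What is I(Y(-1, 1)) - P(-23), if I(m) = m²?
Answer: -448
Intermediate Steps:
Y(G, o) = 3 + 6*o
W = 0 (W = 7*(0*1) = 7*0 = 0)
P(f) = f² (P(f) = f*f + 0 = f² + 0 = f²)
I(Y(-1, 1)) - P(-23) = (3 + 6*1)² - 1*(-23)² = (3 + 6)² - 1*529 = 9² - 529 = 81 - 529 = -448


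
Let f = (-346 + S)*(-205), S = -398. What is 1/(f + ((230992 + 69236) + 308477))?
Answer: 1/761225 ≈ 1.3137e-6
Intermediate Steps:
f = 152520 (f = (-346 - 398)*(-205) = -744*(-205) = 152520)
1/(f + ((230992 + 69236) + 308477)) = 1/(152520 + ((230992 + 69236) + 308477)) = 1/(152520 + (300228 + 308477)) = 1/(152520 + 608705) = 1/761225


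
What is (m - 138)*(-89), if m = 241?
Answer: -9167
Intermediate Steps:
(m - 138)*(-89) = (241 - 138)*(-89) = 103*(-89) = -9167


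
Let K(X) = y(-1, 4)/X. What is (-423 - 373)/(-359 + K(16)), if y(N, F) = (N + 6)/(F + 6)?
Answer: 25472/11487 ≈ 2.2175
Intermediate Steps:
y(N, F) = (6 + N)/(6 + F)
K(X) = 1/(2*X) (K(X) = ((6 - 1)/(6 + 4))/X = (5/10)/X = ((⅒)*5)/X = 1/(2*X))
(-423 - 373)/(-359 + K(16)) = (-423 - 373)/(-359 + (½)/16) = -796/(-359 + (½)*(1/16)) = -796/(-359 + 1/32) = -796/(-11487/32) = -796*(-32/11487) = 25472/11487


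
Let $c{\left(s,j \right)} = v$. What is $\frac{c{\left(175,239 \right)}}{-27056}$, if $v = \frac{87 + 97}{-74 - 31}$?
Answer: $\frac{23}{355110} \approx 6.4769 \cdot 10^{-5}$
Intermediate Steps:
$v = - \frac{184}{105}$ ($v = \frac{184}{-105} = 184 \left(- \frac{1}{105}\right) = - \frac{184}{105} \approx -1.7524$)
$c{\left(s,j \right)} = - \frac{184}{105}$
$\frac{c{\left(175,239 \right)}}{-27056} = - \frac{184}{105 \left(-27056\right)} = \left(- \frac{184}{105}\right) \left(- \frac{1}{27056}\right) = \frac{23}{355110}$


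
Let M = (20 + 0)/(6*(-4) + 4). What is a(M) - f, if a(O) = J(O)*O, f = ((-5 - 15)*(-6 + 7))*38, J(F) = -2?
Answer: 762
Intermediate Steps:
M = -1 (M = 20/(-24 + 4) = 20/(-20) = 20*(-1/20) = -1)
f = -760 (f = -20*1*38 = -20*38 = -760)
a(O) = -2*O
a(M) - f = -2*(-1) - 1*(-760) = 2 + 760 = 762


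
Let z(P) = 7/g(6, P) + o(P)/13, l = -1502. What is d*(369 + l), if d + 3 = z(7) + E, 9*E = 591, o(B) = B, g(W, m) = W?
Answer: -5688793/78 ≈ -72933.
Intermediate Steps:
E = 197/3 (E = (⅑)*591 = 197/3 ≈ 65.667)
z(P) = 7/6 + P/13
d = 5021/78 (d = -3 + ((7/6 + (1/13)*7) + 197/3) = -3 + ((7/6 + 7/13) + 197/3) = -3 + (133/78 + 197/3) = -3 + 5255/78 = 5021/78 ≈ 64.372)
d*(369 + l) = 5021*(369 - 1502)/78 = (5021/78)*(-1133) = -5688793/78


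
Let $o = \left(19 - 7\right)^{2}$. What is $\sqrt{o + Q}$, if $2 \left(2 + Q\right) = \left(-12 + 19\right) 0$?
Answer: $\sqrt{142} \approx 11.916$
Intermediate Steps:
$o = 144$ ($o = 12^{2} = 144$)
$Q = -2$ ($Q = -2 + \frac{\left(-12 + 19\right) 0}{2} = -2 + \frac{7 \cdot 0}{2} = -2 + \frac{1}{2} \cdot 0 = -2 + 0 = -2$)
$\sqrt{o + Q} = \sqrt{144 - 2} = \sqrt{142}$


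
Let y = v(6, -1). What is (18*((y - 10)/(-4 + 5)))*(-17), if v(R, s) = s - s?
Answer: 3060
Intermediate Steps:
v(R, s) = 0
y = 0
(18*((y - 10)/(-4 + 5)))*(-17) = (18*((0 - 10)/(-4 + 5)))*(-17) = (18*(-10/1))*(-17) = (18*(-10*1))*(-17) = (18*(-10))*(-17) = -180*(-17) = 3060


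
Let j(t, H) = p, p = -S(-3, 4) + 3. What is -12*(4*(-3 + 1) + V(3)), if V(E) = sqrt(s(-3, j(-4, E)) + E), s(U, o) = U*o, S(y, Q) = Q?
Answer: 96 - 12*sqrt(6) ≈ 66.606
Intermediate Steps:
p = -1 (p = -1*4 + 3 = -4 + 3 = -1)
j(t, H) = -1
V(E) = sqrt(3 + E) (V(E) = sqrt(-3*(-1) + E) = sqrt(3 + E))
-12*(4*(-3 + 1) + V(3)) = -12*(4*(-3 + 1) + sqrt(3 + 3)) = -12*(4*(-2) + sqrt(6)) = -12*(-8 + sqrt(6)) = 96 - 12*sqrt(6)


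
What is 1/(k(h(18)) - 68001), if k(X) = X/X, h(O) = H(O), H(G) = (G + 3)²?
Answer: -1/68000 ≈ -1.4706e-5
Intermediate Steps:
H(G) = (3 + G)²
h(O) = (3 + O)²
k(X) = 1
1/(k(h(18)) - 68001) = 1/(1 - 68001) = 1/(-68000) = -1/68000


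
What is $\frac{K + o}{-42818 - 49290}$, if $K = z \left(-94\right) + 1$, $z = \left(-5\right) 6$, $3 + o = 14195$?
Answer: $- \frac{17013}{92108} \approx -0.18471$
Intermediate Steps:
$o = 14192$ ($o = -3 + 14195 = 14192$)
$z = -30$
$K = 2821$ ($K = \left(-30\right) \left(-94\right) + 1 = 2820 + 1 = 2821$)
$\frac{K + o}{-42818 - 49290} = \frac{2821 + 14192}{-42818 - 49290} = \frac{17013}{-92108} = 17013 \left(- \frac{1}{92108}\right) = - \frac{17013}{92108}$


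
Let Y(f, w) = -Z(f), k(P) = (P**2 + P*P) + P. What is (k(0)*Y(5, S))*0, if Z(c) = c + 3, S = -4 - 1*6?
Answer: 0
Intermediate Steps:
k(P) = P + 2*P**2 (k(P) = (P**2 + P**2) + P = 2*P**2 + P = P + 2*P**2)
S = -10 (S = -4 - 6 = -10)
Z(c) = 3 + c
Y(f, w) = -3 - f (Y(f, w) = -(3 + f) = -3 - f)
(k(0)*Y(5, S))*0 = ((0*(1 + 2*0))*(-3 - 1*5))*0 = ((0*(1 + 0))*(-3 - 5))*0 = ((0*1)*(-8))*0 = (0*(-8))*0 = 0*0 = 0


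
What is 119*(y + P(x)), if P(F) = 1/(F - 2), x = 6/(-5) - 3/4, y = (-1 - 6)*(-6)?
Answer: 392462/79 ≈ 4967.9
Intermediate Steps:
y = 42 (y = -7*(-6) = 42)
x = -39/20 (x = 6*(-⅕) - 3*¼ = -6/5 - ¾ = -39/20 ≈ -1.9500)
P(F) = 1/(-2 + F)
119*(y + P(x)) = 119*(42 + 1/(-2 - 39/20)) = 119*(42 + 1/(-79/20)) = 119*(42 - 20/79) = 119*(3298/79) = 392462/79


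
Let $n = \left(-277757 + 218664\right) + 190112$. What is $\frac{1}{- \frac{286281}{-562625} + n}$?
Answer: $\frac{562625}{73714851156} \approx 7.6325 \cdot 10^{-6}$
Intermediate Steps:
$n = 131019$ ($n = -59093 + 190112 = 131019$)
$\frac{1}{- \frac{286281}{-562625} + n} = \frac{1}{- \frac{286281}{-562625} + 131019} = \frac{1}{\left(-286281\right) \left(- \frac{1}{562625}\right) + 131019} = \frac{1}{\frac{286281}{562625} + 131019} = \frac{1}{\frac{73714851156}{562625}} = \frac{562625}{73714851156}$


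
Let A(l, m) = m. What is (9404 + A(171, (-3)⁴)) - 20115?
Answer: -10630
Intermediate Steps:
(9404 + A(171, (-3)⁴)) - 20115 = (9404 + (-3)⁴) - 20115 = (9404 + 81) - 20115 = 9485 - 20115 = -10630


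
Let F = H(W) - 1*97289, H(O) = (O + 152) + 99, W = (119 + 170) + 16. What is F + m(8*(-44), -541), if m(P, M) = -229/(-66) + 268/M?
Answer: -3453842297/35706 ≈ -96730.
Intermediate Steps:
W = 305 (W = 289 + 16 = 305)
m(P, M) = 229/66 + 268/M (m(P, M) = -229*(-1/66) + 268/M = 229/66 + 268/M)
H(O) = 251 + O (H(O) = (152 + O) + 99 = 251 + O)
F = -96733 (F = (251 + 305) - 1*97289 = 556 - 97289 = -96733)
F + m(8*(-44), -541) = -96733 + (229/66 + 268/(-541)) = -96733 + (229/66 + 268*(-1/541)) = -96733 + (229/66 - 268/541) = -96733 + 106201/35706 = -3453842297/35706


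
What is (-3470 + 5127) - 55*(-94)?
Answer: 6827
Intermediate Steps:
(-3470 + 5127) - 55*(-94) = 1657 + 5170 = 6827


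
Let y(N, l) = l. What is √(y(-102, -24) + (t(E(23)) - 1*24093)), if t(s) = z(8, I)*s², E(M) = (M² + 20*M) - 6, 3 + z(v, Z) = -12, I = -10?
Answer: 26*I*√21477 ≈ 3810.3*I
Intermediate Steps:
z(v, Z) = -15 (z(v, Z) = -3 - 12 = -15)
E(M) = -6 + M² + 20*M
t(s) = -15*s²
√(y(-102, -24) + (t(E(23)) - 1*24093)) = √(-24 + (-15*(-6 + 23² + 20*23)² - 1*24093)) = √(-24 + (-15*(-6 + 529 + 460)² - 24093)) = √(-24 + (-15*983² - 24093)) = √(-24 + (-15*966289 - 24093)) = √(-24 + (-14494335 - 24093)) = √(-24 - 14518428) = √(-14518452) = 26*I*√21477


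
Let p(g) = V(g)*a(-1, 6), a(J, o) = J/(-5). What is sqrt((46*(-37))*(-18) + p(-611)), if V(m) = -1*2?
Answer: sqrt(765890)/5 ≈ 175.03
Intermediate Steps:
V(m) = -2
a(J, o) = -J/5 (a(J, o) = J*(-1/5) = -J/5)
p(g) = -2/5 (p(g) = -(-2)*(-1)/5 = -2*1/5 = -2/5)
sqrt((46*(-37))*(-18) + p(-611)) = sqrt((46*(-37))*(-18) - 2/5) = sqrt(-1702*(-18) - 2/5) = sqrt(30636 - 2/5) = sqrt(153178/5) = sqrt(765890)/5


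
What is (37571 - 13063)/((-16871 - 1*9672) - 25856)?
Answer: -24508/52399 ≈ -0.46772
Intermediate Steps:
(37571 - 13063)/((-16871 - 1*9672) - 25856) = 24508/((-16871 - 9672) - 25856) = 24508/(-26543 - 25856) = 24508/(-52399) = 24508*(-1/52399) = -24508/52399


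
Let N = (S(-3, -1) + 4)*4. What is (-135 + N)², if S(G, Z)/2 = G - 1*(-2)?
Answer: 16129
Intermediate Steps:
S(G, Z) = 4 + 2*G (S(G, Z) = 2*(G - 1*(-2)) = 2*(G + 2) = 2*(2 + G) = 4 + 2*G)
N = 8 (N = ((4 + 2*(-3)) + 4)*4 = ((4 - 6) + 4)*4 = (-2 + 4)*4 = 2*4 = 8)
(-135 + N)² = (-135 + 8)² = (-127)² = 16129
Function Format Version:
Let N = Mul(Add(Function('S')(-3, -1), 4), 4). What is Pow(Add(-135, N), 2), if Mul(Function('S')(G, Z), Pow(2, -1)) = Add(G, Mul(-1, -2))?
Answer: 16129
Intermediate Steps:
Function('S')(G, Z) = Add(4, Mul(2, G)) (Function('S')(G, Z) = Mul(2, Add(G, Mul(-1, -2))) = Mul(2, Add(G, 2)) = Mul(2, Add(2, G)) = Add(4, Mul(2, G)))
N = 8 (N = Mul(Add(Add(4, Mul(2, -3)), 4), 4) = Mul(Add(Add(4, -6), 4), 4) = Mul(Add(-2, 4), 4) = Mul(2, 4) = 8)
Pow(Add(-135, N), 2) = Pow(Add(-135, 8), 2) = Pow(-127, 2) = 16129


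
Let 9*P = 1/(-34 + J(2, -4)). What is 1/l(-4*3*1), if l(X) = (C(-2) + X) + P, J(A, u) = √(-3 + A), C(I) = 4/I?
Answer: -1312344/18377101 + 9*I/18377101 ≈ -0.071412 + 4.8974e-7*I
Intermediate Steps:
P = (-34 - I)/10413 (P = 1/(9*(-34 + √(-3 + 2))) = 1/(9*(-34 + √(-1))) = 1/(9*(-34 + I)) = ((-34 - I)/1157)/9 = (-34 - I)/10413 ≈ -0.0032651 - 9.6034e-5*I)
l(X) = -20860/10413 + X - I/10413 (l(X) = (4/(-2) + X) + (-34/10413 - I/10413) = (4*(-½) + X) + (-34/10413 - I/10413) = (-2 + X) + (-34/10413 - I/10413) = -20860/10413 + X - I/10413)
1/l(-4*3*1) = 1/(-20860/10413 - 4*3*1 - I/10413) = 1/(-20860/10413 - 12*1 - I/10413) = 1/(-20860/10413 - 12 - I/10413) = 1/(-145816/10413 - I/10413) = 93717*(-145816/10413 + I/10413)/18377101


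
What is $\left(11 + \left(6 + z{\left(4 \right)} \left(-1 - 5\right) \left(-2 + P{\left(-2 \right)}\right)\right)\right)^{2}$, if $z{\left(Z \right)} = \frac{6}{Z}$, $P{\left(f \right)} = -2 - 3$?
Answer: $6400$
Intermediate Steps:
$P{\left(f \right)} = -5$ ($P{\left(f \right)} = -2 - 3 = -5$)
$\left(11 + \left(6 + z{\left(4 \right)} \left(-1 - 5\right) \left(-2 + P{\left(-2 \right)}\right)\right)\right)^{2} = \left(11 + \left(6 + \frac{6}{4} \left(-1 - 5\right) \left(-2 - 5\right)\right)\right)^{2} = \left(11 + \left(6 + 6 \cdot \frac{1}{4} \left(\left(-6\right) \left(-7\right)\right)\right)\right)^{2} = \left(11 + \left(6 + \frac{3}{2} \cdot 42\right)\right)^{2} = \left(11 + \left(6 + 63\right)\right)^{2} = \left(11 + 69\right)^{2} = 80^{2} = 6400$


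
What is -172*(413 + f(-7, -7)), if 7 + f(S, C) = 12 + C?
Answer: -70692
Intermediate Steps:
f(S, C) = 5 + C (f(S, C) = -7 + (12 + C) = 5 + C)
-172*(413 + f(-7, -7)) = -172*(413 + (5 - 7)) = -172*(413 - 2) = -172*411 = -70692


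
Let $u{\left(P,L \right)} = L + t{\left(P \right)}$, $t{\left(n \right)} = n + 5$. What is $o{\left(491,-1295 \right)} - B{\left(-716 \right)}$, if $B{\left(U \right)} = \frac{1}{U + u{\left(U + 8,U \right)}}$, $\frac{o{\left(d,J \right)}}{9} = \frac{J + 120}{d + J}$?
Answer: $\frac{7526143}{572180} \approx 13.153$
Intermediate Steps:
$t{\left(n \right)} = 5 + n$
$o{\left(d,J \right)} = \frac{9 \left(120 + J\right)}{J + d}$ ($o{\left(d,J \right)} = 9 \frac{J + 120}{d + J} = 9 \frac{120 + J}{J + d} = \frac{9 \left(120 + J\right)}{J + d}$)
$u{\left(P,L \right)} = 5 + L + P$ ($u{\left(P,L \right)} = L + \left(5 + P\right) = 5 + L + P$)
$B{\left(U \right)} = \frac{1}{13 + 3 U}$ ($B{\left(U \right)} = \frac{1}{U + \left(5 + U + \left(U + 8\right)\right)} = \frac{1}{U + \left(5 + U + \left(8 + U\right)\right)} = \frac{1}{U + \left(13 + 2 U\right)} = \frac{1}{13 + 3 U}$)
$o{\left(491,-1295 \right)} - B{\left(-716 \right)} = \frac{9 \left(120 - 1295\right)}{-1295 + 491} - \frac{1}{13 + 3 \left(-716\right)} = 9 \frac{1}{-804} \left(-1175\right) - \frac{1}{13 - 2148} = 9 \left(- \frac{1}{804}\right) \left(-1175\right) - \frac{1}{-2135} = \frac{3525}{268} - - \frac{1}{2135} = \frac{3525}{268} + \frac{1}{2135} = \frac{7526143}{572180}$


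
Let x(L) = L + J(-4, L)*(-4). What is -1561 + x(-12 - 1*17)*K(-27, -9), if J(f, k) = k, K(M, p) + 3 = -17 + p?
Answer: -4084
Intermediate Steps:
K(M, p) = -20 + p (K(M, p) = -3 + (-17 + p) = -20 + p)
x(L) = -3*L (x(L) = L + L*(-4) = L - 4*L = -3*L)
-1561 + x(-12 - 1*17)*K(-27, -9) = -1561 + (-3*(-12 - 1*17))*(-20 - 9) = -1561 - 3*(-12 - 17)*(-29) = -1561 - 3*(-29)*(-29) = -1561 + 87*(-29) = -1561 - 2523 = -4084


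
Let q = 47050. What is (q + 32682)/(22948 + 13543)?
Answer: 79732/36491 ≈ 2.1850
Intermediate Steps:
(q + 32682)/(22948 + 13543) = (47050 + 32682)/(22948 + 13543) = 79732/36491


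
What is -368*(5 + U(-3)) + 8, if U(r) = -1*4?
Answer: -360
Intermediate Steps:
U(r) = -4
-368*(5 + U(-3)) + 8 = -368*(5 - 4) + 8 = -368 + 8 = -360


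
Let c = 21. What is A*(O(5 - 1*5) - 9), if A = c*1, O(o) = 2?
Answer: -147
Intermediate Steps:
A = 21 (A = 21*1 = 21)
A*(O(5 - 1*5) - 9) = 21*(2 - 9) = 21*(-7) = -147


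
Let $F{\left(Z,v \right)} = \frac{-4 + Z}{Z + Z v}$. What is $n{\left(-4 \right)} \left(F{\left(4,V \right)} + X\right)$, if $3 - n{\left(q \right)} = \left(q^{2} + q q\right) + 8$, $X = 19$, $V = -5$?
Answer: $-703$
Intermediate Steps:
$n{\left(q \right)} = -5 - 2 q^{2}$ ($n{\left(q \right)} = 3 - \left(\left(q^{2} + q q\right) + 8\right) = 3 - \left(\left(q^{2} + q^{2}\right) + 8\right) = 3 - \left(2 q^{2} + 8\right) = 3 - \left(8 + 2 q^{2}\right) = -5 - 2 q^{2}$)
$F{\left(Z,v \right)} = \frac{-4 + Z}{Z + Z v}$
$n{\left(-4 \right)} \left(F{\left(4,V \right)} + X\right) = \left(-5 - 2 \left(-4\right)^{2}\right) \left(\frac{-4 + 4}{4 \left(1 - 5\right)} + 19\right) = \left(-5 - 32\right) \left(\frac{1}{4} \frac{1}{-4} \cdot 0 + 19\right) = \left(-5 - 32\right) \left(\frac{1}{4} \left(- \frac{1}{4}\right) 0 + 19\right) = - 37 \left(0 + 19\right) = \left(-37\right) 19 = -703$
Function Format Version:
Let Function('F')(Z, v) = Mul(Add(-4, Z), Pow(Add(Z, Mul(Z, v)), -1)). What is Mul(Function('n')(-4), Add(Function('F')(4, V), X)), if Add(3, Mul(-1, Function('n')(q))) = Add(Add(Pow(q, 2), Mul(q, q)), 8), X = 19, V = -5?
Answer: -703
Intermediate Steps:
Function('n')(q) = Add(-5, Mul(-2, Pow(q, 2))) (Function('n')(q) = Add(3, Mul(-1, Add(Add(Pow(q, 2), Mul(q, q)), 8))) = Add(3, Mul(-1, Add(Add(Pow(q, 2), Pow(q, 2)), 8))) = Add(3, Mul(-1, Add(Mul(2, Pow(q, 2)), 8))) = Add(3, Mul(-1, Add(8, Mul(2, Pow(q, 2))))) = Add(3, Add(-8, Mul(-2, Pow(q, 2)))) = Add(-5, Mul(-2, Pow(q, 2))))
Function('F')(Z, v) = Mul(Pow(Add(Z, Mul(Z, v)), -1), Add(-4, Z))
Mul(Function('n')(-4), Add(Function('F')(4, V), X)) = Mul(Add(-5, Mul(-2, Pow(-4, 2))), Add(Mul(Pow(4, -1), Pow(Add(1, -5), -1), Add(-4, 4)), 19)) = Mul(Add(-5, Mul(-2, 16)), Add(Mul(Rational(1, 4), Pow(-4, -1), 0), 19)) = Mul(Add(-5, -32), Add(Mul(Rational(1, 4), Rational(-1, 4), 0), 19)) = Mul(-37, Add(0, 19)) = Mul(-37, 19) = -703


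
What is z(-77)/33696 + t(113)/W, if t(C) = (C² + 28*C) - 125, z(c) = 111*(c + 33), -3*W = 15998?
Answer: -3675731/1182168 ≈ -3.1093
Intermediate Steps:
W = -15998/3 (W = -⅓*15998 = -15998/3 ≈ -5332.7)
z(c) = 3663 + 111*c (z(c) = 111*(33 + c) = 3663 + 111*c)
t(C) = -125 + C² + 28*C
z(-77)/33696 + t(113)/W = (3663 + 111*(-77))/33696 + (-125 + 113² + 28*113)/(-15998/3) = (3663 - 8547)*(1/33696) + (-125 + 12769 + 3164)*(-3/15998) = -4884*1/33696 + 15808*(-3/15998) = -407/2808 - 1248/421 = -3675731/1182168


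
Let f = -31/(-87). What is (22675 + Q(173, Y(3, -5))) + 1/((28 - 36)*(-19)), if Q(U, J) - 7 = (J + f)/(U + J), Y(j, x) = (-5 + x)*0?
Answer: 51890810627/2287752 ≈ 22682.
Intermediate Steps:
f = 31/87 (f = -31*(-1/87) = 31/87 ≈ 0.35632)
Y(j, x) = 0
Q(U, J) = 7 + (31/87 + J)/(J + U) (Q(U, J) = 7 + (J + 31/87)/(U + J) = 7 + (31/87 + J)/(J + U))
(22675 + Q(173, Y(3, -5))) + 1/((28 - 36)*(-19)) = (22675 + (31/87 + 7*173 + 8*0)/(0 + 173)) + 1/((28 - 36)*(-19)) = (22675 + (31/87 + 1211 + 0)/173) + 1/(-8*(-19)) = (22675 + (1/173)*(105388/87)) + 1/152 = (22675 + 105388/15051) + 1/152 = 341386813/15051 + 1/152 = 51890810627/2287752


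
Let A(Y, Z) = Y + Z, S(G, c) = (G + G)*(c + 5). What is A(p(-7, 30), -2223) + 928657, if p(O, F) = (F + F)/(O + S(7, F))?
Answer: 149155894/161 ≈ 9.2643e+5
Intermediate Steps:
S(G, c) = 2*G*(5 + c) (S(G, c) = (2*G)*(5 + c) = 2*G*(5 + c))
p(O, F) = 2*F/(70 + O + 14*F) (p(O, F) = (F + F)/(O + 2*7*(5 + F)) = (2*F)/(O + (70 + 14*F)) = (2*F)/(70 + O + 14*F) = 2*F/(70 + O + 14*F))
A(p(-7, 30), -2223) + 928657 = (2*30/(70 - 7 + 14*30) - 2223) + 928657 = (2*30/(70 - 7 + 420) - 2223) + 928657 = (2*30/483 - 2223) + 928657 = (2*30*(1/483) - 2223) + 928657 = (20/161 - 2223) + 928657 = -357883/161 + 928657 = 149155894/161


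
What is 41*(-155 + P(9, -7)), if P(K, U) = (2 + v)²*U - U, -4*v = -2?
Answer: -31447/4 ≈ -7861.8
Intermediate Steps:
v = ½ (v = -¼*(-2) = ½ ≈ 0.50000)
P(K, U) = 21*U/4 (P(K, U) = (2 + ½)²*U - U = (5/2)²*U - U = 25*U/4 - U = 21*U/4)
41*(-155 + P(9, -7)) = 41*(-155 + (21/4)*(-7)) = 41*(-155 - 147/4) = 41*(-767/4) = -31447/4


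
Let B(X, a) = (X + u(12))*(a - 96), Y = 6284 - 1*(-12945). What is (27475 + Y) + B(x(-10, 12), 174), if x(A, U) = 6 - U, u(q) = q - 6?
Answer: 46704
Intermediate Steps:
u(q) = -6 + q
Y = 19229 (Y = 6284 + 12945 = 19229)
B(X, a) = (-96 + a)*(6 + X) (B(X, a) = (X + (-6 + 12))*(a - 96) = (X + 6)*(-96 + a) = (6 + X)*(-96 + a) = (-96 + a)*(6 + X))
(27475 + Y) + B(x(-10, 12), 174) = (27475 + 19229) + (-576 - 96*(6 - 1*12) + 6*174 + (6 - 1*12)*174) = 46704 + (-576 - 96*(6 - 12) + 1044 + (6 - 12)*174) = 46704 + (-576 - 96*(-6) + 1044 - 6*174) = 46704 + (-576 + 576 + 1044 - 1044) = 46704 + 0 = 46704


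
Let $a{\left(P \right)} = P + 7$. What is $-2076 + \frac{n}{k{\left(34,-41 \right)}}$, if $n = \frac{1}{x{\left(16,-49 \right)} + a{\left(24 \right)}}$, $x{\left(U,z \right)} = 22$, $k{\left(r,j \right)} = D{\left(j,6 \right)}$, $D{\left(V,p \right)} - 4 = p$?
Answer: $- \frac{1100279}{530} \approx -2076.0$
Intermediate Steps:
$D{\left(V,p \right)} = 4 + p$
$k{\left(r,j \right)} = 10$ ($k{\left(r,j \right)} = 4 + 6 = 10$)
$a{\left(P \right)} = 7 + P$
$n = \frac{1}{53}$ ($n = \frac{1}{22 + \left(7 + 24\right)} = \frac{1}{22 + 31} = \frac{1}{53} \approx 0.018868$)
$-2076 + \frac{n}{k{\left(34,-41 \right)}} = -2076 + \frac{1}{53 \cdot 10} = -2076 + \frac{1}{53} \cdot \frac{1}{10} = -2076 + \frac{1}{530} = - \frac{1100279}{530}$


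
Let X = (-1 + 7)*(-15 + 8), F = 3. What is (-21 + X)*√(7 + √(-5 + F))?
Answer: -63*√(7 + I*√2) ≈ -167.52 - 16.753*I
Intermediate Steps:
X = -42 (X = 6*(-7) = -42)
(-21 + X)*√(7 + √(-5 + F)) = (-21 - 42)*√(7 + √(-5 + 3)) = -63*√(7 + √(-2)) = -63*√(7 + I*√2)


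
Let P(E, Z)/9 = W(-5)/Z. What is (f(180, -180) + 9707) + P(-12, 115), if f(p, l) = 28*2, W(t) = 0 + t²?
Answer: 224594/23 ≈ 9765.0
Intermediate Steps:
W(t) = t²
f(p, l) = 56
P(E, Z) = 225/Z (P(E, Z) = 9*((-5)²/Z) = 9*(25/Z) = 225/Z)
(f(180, -180) + 9707) + P(-12, 115) = (56 + 9707) + 225/115 = 9763 + 225*(1/115) = 9763 + 45/23 = 224594/23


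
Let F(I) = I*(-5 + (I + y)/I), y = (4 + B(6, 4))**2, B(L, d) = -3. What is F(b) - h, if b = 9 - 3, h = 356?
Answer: -379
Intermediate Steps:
b = 6
y = 1 (y = (4 - 3)**2 = 1**2 = 1)
F(I) = I*(-5 + (1 + I)/I) (F(I) = I*(-5 + (I + 1)/I) = I*(-5 + (1 + I)/I))
F(b) - h = (1 - 4*6) - 1*356 = (1 - 24) - 356 = -23 - 356 = -379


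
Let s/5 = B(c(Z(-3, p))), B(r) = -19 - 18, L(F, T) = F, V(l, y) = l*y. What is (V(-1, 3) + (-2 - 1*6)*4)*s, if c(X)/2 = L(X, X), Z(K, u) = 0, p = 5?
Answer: 6475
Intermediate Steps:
c(X) = 2*X
B(r) = -37
s = -185 (s = 5*(-37) = -185)
(V(-1, 3) + (-2 - 1*6)*4)*s = (-1*3 + (-2 - 1*6)*4)*(-185) = (-3 + (-2 - 6)*4)*(-185) = (-3 - 8*4)*(-185) = (-3 - 32)*(-185) = -35*(-185) = 6475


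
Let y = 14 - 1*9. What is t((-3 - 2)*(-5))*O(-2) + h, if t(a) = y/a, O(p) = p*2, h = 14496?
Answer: 72476/5 ≈ 14495.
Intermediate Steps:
y = 5 (y = 14 - 9 = 5)
O(p) = 2*p
t(a) = 5/a
t((-3 - 2)*(-5))*O(-2) + h = (5/(((-3 - 2)*(-5))))*(2*(-2)) + 14496 = (5/((-5*(-5))))*(-4) + 14496 = (5/25)*(-4) + 14496 = (5*(1/25))*(-4) + 14496 = (1/5)*(-4) + 14496 = -4/5 + 14496 = 72476/5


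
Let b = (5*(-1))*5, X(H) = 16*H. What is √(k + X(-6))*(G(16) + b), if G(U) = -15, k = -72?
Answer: -80*I*√42 ≈ -518.46*I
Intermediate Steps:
b = -25 (b = -5*5 = -25)
√(k + X(-6))*(G(16) + b) = √(-72 + 16*(-6))*(-15 - 25) = √(-72 - 96)*(-40) = √(-168)*(-40) = (2*I*√42)*(-40) = -80*I*√42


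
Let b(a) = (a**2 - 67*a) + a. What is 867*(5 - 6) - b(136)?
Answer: -10387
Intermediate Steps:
b(a) = a**2 - 66*a
867*(5 - 6) - b(136) = 867*(5 - 6) - 136*(-66 + 136) = 867*(-1) - 136*70 = -867 - 1*9520 = -867 - 9520 = -10387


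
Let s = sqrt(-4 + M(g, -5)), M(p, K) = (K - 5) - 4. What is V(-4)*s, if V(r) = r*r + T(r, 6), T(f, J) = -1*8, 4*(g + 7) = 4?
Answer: 24*I*sqrt(2) ≈ 33.941*I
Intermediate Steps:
g = -6 (g = -7 + (1/4)*4 = -7 + 1 = -6)
T(f, J) = -8
M(p, K) = -9 + K (M(p, K) = (-5 + K) - 4 = -9 + K)
V(r) = -8 + r**2 (V(r) = r*r - 8 = r**2 - 8 = -8 + r**2)
s = 3*I*sqrt(2) (s = sqrt(-4 + (-9 - 5)) = sqrt(-4 - 14) = sqrt(-18) = 3*I*sqrt(2) ≈ 4.2426*I)
V(-4)*s = (-8 + (-4)**2)*(3*I*sqrt(2)) = (-8 + 16)*(3*I*sqrt(2)) = 8*(3*I*sqrt(2)) = 24*I*sqrt(2)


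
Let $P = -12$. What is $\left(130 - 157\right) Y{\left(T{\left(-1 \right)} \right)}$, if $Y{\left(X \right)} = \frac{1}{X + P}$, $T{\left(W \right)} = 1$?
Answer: $\frac{27}{11} \approx 2.4545$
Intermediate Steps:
$Y{\left(X \right)} = \frac{1}{-12 + X}$ ($Y{\left(X \right)} = \frac{1}{X - 12} = \frac{1}{-12 + X}$)
$\left(130 - 157\right) Y{\left(T{\left(-1 \right)} \right)} = \frac{130 - 157}{-12 + 1} = \frac{130 - 157}{-11} = \left(-27\right) \left(- \frac{1}{11}\right) = \frac{27}{11}$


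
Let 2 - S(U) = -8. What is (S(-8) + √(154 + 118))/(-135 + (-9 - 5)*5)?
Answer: -2/41 - 4*√17/205 ≈ -0.12923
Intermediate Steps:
S(U) = 10 (S(U) = 2 - 1*(-8) = 2 + 8 = 10)
(S(-8) + √(154 + 118))/(-135 + (-9 - 5)*5) = (10 + √(154 + 118))/(-135 + (-9 - 5)*5) = (10 + √272)/(-135 - 14*5) = (10 + 4*√17)/(-135 - 70) = (10 + 4*√17)/(-205) = (10 + 4*√17)*(-1/205) = -2/41 - 4*√17/205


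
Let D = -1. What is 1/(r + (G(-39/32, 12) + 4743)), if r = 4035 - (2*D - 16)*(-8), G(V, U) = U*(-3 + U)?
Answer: 1/8742 ≈ 0.00011439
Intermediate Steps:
r = 3891 (r = 4035 - (2*(-1) - 16)*(-8) = 4035 - (-2 - 16)*(-8) = 4035 - (-18)*(-8) = 4035 - 1*144 = 4035 - 144 = 3891)
1/(r + (G(-39/32, 12) + 4743)) = 1/(3891 + (12*(-3 + 12) + 4743)) = 1/(3891 + (12*9 + 4743)) = 1/(3891 + (108 + 4743)) = 1/(3891 + 4851) = 1/8742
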